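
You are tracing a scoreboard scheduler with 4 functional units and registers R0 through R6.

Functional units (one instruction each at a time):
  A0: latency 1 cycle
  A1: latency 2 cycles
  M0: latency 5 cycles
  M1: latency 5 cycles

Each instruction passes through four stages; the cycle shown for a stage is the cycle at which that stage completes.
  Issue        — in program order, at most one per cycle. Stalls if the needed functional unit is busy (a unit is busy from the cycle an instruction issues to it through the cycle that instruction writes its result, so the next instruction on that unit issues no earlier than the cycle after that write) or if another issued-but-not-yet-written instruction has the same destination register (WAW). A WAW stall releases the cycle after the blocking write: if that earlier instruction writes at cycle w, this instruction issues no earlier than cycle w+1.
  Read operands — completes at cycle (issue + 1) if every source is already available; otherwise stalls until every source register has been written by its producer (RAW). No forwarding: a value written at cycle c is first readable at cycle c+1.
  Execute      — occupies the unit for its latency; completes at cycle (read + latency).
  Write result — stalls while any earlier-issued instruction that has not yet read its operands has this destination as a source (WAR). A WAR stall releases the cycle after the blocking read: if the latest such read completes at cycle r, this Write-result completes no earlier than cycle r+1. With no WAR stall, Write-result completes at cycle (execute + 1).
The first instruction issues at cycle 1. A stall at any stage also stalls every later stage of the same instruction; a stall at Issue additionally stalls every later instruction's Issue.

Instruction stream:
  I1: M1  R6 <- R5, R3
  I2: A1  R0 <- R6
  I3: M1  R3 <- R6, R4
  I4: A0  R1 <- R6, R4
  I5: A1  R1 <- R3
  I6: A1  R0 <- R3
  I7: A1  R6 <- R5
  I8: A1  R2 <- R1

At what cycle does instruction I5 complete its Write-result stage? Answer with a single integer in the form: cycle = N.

  I1 | 1 | 2 | 7 | 8
  I2 | 2 | 9 | 11 | 12   RAW R6: wait I1 write@8
  I3 | 9 | 10 | 15 | 16   struct: M1 busy until I1 writes@8
  I4 | 10 | 11 | 12 | 13
  I5 | 14 | 17 | 19 | 20   WAW R1: wait I4 write@13 · RAW R3: wait I3 write@16
  I6 | 21 | 22 | 24 | 25   struct: A1 busy until I5 writes@20
  I7 | 26 | 27 | 29 | 30   struct: A1 busy until I6 writes@25
  I8 | 31 | 32 | 34 | 35   struct: A1 busy until I7 writes@30

cycle = 20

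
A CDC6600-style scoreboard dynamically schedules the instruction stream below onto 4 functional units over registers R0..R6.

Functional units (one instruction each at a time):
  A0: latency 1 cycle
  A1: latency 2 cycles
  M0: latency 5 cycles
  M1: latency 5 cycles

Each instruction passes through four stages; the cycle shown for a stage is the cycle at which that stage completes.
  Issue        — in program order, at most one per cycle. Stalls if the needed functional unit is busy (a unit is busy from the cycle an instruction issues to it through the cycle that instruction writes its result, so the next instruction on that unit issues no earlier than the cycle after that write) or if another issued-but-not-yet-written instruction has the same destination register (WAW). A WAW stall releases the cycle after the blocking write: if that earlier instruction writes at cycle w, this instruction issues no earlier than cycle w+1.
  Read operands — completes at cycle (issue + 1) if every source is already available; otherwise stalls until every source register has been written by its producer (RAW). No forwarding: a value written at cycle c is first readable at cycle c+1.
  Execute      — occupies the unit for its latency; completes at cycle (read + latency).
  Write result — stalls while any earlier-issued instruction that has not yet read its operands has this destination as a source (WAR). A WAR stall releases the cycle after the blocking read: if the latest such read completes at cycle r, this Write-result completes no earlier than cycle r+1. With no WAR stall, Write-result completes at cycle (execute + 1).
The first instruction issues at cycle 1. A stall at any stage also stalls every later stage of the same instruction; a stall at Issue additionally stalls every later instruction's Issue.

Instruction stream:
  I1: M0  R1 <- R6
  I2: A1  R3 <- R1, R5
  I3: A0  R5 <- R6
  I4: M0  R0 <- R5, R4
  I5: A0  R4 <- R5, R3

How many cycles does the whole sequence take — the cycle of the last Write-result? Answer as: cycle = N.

[I1] 1/2/7/8
[I2] 2/9/11/12  (RAW R1: wait I1 write@8)
[I3] 3/4/5/10  (WAR R5: wait I2 read@9)
[I4] 9/11/16/17  (struct: M0 busy until I1 writes@8; RAW R5: wait I3 write@10)
[I5] 11/13/14/15  (struct: A0 busy until I3 writes@10; RAW R3: wait I2 write@12)

cycle = 17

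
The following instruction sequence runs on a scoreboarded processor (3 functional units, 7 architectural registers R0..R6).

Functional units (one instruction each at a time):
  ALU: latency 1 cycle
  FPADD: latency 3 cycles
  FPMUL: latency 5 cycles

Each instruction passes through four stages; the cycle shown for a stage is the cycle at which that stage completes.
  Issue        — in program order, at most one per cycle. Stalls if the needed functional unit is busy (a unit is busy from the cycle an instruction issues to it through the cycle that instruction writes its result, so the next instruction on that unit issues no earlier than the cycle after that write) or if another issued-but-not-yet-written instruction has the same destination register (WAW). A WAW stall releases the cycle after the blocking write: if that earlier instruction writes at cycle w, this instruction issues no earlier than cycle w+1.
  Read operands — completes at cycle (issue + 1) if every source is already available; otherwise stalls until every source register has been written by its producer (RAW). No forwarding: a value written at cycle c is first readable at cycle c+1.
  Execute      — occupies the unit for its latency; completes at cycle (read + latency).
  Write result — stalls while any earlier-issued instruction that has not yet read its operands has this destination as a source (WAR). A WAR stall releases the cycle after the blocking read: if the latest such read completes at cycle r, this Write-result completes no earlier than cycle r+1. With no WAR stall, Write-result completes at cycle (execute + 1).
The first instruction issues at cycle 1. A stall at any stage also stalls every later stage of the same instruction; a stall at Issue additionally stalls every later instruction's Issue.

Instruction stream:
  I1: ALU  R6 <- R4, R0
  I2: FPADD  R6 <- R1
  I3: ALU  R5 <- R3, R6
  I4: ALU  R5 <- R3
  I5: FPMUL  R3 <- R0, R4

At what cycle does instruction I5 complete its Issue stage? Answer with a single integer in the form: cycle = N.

I1: IS=1 RO=2 EX=3 WR=4
I2: IS=5 RO=6 EX=9 WR=10  [WAW R6: wait I1 write@4]
I3: IS=6 RO=11 EX=12 WR=13  [RAW R6: wait I2 write@10]
I4: IS=14 RO=15 EX=16 WR=17  [struct: ALU busy until I3 writes@13]
I5: IS=15 RO=16 EX=21 WR=22

cycle = 15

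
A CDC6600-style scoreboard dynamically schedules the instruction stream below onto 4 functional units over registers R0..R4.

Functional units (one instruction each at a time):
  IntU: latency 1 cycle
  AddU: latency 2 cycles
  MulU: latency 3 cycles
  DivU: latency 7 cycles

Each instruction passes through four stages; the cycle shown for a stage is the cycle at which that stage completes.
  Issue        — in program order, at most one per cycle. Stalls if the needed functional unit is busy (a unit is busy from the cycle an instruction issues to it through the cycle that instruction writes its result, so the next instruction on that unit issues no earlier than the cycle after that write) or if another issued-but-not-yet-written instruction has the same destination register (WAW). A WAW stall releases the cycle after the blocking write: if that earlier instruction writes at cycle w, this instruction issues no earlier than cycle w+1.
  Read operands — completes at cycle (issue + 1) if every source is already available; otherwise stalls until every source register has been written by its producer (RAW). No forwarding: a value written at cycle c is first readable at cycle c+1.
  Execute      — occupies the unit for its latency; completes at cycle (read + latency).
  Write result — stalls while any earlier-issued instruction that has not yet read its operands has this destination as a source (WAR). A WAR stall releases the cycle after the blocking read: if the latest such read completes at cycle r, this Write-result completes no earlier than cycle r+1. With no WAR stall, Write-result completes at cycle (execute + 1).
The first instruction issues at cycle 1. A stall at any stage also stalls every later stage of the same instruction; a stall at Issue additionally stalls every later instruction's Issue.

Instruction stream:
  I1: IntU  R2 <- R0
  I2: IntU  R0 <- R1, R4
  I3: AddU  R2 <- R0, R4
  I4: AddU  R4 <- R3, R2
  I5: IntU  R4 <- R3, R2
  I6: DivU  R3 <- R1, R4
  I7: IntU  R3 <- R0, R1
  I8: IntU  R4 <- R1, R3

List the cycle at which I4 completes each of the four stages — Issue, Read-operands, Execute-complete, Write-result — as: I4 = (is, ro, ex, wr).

c1: I1 dispatched to IntU
c2: I1 operands ready
c3: I1 complete
c4: R2←I1
c5: I2 dispatched to IntU
c6: I2 operands ready · I3 dispatched to AddU
c7: I2 complete
c8: R0←I2
c9: I3 operands ready
c11: I3 complete
c12: R2←I3
c13: I4 dispatched to AddU
c14: I4 operands ready
c16: I4 complete
c17: R4←I4
c18: I5 dispatched to IntU
c19: I5 operands ready · I6 dispatched to DivU
c20: I5 complete
c21: R4←I5
c22: I6 operands ready
c29: I6 complete
c30: R3←I6
c31: I7 dispatched to IntU
c32: I7 operands ready
c33: I7 complete
c34: R3←I7
c35: I8 dispatched to IntU
c36: I8 operands ready
c37: I8 complete
c38: R4←I8

I4 = (13, 14, 16, 17)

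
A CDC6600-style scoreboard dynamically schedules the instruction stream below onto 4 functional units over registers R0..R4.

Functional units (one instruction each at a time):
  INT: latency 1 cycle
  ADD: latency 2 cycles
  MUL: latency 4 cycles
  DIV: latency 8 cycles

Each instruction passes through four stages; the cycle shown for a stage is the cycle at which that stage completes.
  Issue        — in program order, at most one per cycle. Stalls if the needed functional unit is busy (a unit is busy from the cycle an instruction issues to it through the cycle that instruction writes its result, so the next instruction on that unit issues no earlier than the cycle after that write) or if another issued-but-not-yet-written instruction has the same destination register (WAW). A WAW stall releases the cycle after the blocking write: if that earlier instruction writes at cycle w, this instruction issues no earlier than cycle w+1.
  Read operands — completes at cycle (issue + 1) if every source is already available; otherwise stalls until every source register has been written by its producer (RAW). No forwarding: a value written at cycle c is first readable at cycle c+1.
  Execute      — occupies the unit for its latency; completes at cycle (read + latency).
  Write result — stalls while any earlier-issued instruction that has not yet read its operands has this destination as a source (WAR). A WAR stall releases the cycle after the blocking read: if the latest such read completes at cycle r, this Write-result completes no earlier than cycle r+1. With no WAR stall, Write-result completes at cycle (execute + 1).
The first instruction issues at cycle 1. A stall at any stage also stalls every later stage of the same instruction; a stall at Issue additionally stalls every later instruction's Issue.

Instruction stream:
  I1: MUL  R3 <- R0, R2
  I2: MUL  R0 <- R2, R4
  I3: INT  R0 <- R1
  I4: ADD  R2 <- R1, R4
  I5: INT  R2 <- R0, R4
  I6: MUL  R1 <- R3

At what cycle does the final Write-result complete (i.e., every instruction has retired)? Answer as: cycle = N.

cycle 1: I1 dispatched to MUL
cycle 2: I1 operands ready
cycle 6: I1 complete
cycle 7: R3←I1
cycle 8: I2 dispatched to MUL
cycle 9: I2 operands ready
cycle 13: I2 complete
cycle 14: R0←I2
cycle 15: I3 dispatched to INT
cycle 16: I3 operands ready; I4 dispatched to ADD
cycle 17: I3 complete; I4 operands ready
cycle 18: R0←I3
cycle 19: I4 complete
cycle 20: R2←I4
cycle 21: I5 dispatched to INT
cycle 22: I5 operands ready; I6 dispatched to MUL
cycle 23: I5 complete; I6 operands ready
cycle 24: R2←I5
cycle 27: I6 complete
cycle 28: R1←I6

cycle = 28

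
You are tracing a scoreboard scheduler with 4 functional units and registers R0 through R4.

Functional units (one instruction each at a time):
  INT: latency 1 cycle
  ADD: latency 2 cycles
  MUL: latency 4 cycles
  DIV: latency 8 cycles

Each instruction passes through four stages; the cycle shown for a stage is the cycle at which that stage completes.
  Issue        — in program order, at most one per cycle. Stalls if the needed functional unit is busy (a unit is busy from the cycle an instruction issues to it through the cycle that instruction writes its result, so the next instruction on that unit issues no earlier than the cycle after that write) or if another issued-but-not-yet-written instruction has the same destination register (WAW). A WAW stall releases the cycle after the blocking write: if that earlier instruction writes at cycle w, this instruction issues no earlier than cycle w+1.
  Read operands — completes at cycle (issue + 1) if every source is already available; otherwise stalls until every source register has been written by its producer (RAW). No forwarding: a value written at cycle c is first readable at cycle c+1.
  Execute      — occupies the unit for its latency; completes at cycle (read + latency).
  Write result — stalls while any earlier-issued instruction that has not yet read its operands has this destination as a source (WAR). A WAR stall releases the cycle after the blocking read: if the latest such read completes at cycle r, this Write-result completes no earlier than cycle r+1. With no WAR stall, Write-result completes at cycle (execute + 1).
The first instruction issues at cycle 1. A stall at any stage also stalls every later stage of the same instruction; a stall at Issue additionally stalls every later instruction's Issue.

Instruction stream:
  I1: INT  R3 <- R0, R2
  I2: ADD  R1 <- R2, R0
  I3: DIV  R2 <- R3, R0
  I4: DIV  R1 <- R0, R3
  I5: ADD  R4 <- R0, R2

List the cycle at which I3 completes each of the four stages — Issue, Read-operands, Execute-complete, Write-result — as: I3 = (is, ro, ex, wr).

I3 = (3, 5, 13, 14)

I1  is:1  ro:2  ex:3  wr:4
I2  is:2  ro:3  ex:5  wr:6
I3  is:3  ro:5  ex:13  wr:14  — RAW R3: wait I1 write@4
I4  is:15  ro:16  ex:24  wr:25  — struct: DIV busy until I3 writes@14
I5  is:16  ro:17  ex:19  wr:20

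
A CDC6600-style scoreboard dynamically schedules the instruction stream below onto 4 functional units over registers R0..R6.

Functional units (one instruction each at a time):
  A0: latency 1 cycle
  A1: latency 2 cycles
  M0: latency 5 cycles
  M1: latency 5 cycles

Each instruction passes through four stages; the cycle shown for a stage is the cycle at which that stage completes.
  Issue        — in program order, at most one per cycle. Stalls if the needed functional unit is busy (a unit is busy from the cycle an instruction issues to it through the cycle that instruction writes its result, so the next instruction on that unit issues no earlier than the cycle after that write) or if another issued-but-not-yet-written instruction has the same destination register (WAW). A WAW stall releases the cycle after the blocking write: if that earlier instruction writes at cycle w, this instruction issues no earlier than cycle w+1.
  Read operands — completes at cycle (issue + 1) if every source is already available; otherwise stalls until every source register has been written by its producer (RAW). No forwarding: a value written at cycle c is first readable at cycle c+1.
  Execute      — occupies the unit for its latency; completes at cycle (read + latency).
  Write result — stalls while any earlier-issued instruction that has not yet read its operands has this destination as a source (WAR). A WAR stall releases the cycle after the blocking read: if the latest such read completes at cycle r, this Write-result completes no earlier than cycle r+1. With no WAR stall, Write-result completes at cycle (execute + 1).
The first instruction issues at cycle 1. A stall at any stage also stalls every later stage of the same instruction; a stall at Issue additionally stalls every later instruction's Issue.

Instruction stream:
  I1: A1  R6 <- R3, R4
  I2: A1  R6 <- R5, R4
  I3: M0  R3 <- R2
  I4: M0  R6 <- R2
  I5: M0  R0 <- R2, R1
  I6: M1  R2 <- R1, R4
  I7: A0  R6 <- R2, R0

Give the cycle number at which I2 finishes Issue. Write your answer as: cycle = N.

cycle = 6

I1  is:1  ro:2  ex:4  wr:5
I2  is:6  ro:7  ex:9  wr:10  — struct: A1 busy until I1 writes@5
I3  is:7  ro:8  ex:13  wr:14
I4  is:15  ro:16  ex:21  wr:22  — struct: M0 busy until I3 writes@14
I5  is:23  ro:24  ex:29  wr:30  — struct: M0 busy until I4 writes@22
I6  is:24  ro:25  ex:30  wr:31
I7  is:25  ro:32  ex:33  wr:34  — RAW R2: wait I6 write@31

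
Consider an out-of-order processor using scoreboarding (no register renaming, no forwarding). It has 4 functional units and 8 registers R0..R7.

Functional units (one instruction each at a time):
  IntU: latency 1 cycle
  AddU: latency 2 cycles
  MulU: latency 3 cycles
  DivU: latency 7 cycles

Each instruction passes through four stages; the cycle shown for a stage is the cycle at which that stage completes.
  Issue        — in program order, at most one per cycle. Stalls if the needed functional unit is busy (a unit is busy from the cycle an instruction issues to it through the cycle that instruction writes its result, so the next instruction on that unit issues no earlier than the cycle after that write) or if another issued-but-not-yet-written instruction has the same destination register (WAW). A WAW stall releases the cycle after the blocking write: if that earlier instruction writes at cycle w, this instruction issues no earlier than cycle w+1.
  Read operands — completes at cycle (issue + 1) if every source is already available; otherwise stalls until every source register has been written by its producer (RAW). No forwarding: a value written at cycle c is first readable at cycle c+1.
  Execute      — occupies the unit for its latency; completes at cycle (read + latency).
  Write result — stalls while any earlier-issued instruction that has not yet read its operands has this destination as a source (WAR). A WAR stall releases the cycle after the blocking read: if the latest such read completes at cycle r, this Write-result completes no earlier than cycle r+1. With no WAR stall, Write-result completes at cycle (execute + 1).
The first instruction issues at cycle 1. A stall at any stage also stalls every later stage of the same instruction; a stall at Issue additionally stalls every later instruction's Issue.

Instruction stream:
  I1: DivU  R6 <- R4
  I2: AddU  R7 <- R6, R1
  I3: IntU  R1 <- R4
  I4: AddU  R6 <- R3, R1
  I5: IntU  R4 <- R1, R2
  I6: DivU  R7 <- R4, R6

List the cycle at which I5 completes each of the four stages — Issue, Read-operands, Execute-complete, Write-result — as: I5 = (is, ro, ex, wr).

I5 = (16, 17, 18, 19)

[1] I1 issues→DivU
[2] I1 reads | I2 issues→AddU
[3] I3 issues→IntU
[4] I3 reads
[5] I3 exec-done
[9] I1 exec-done
[10] I1 writes R6
[11] I2 reads
[12] I3 writes R1
[13] I2 exec-done
[14] I2 writes R7
[15] I4 issues→AddU
[16] I4 reads | I5 issues→IntU
[17] I5 reads | I6 issues→DivU
[18] I4 exec-done | I5 exec-done
[19] I4 writes R6 | I5 writes R4
[20] I6 reads
[27] I6 exec-done
[28] I6 writes R7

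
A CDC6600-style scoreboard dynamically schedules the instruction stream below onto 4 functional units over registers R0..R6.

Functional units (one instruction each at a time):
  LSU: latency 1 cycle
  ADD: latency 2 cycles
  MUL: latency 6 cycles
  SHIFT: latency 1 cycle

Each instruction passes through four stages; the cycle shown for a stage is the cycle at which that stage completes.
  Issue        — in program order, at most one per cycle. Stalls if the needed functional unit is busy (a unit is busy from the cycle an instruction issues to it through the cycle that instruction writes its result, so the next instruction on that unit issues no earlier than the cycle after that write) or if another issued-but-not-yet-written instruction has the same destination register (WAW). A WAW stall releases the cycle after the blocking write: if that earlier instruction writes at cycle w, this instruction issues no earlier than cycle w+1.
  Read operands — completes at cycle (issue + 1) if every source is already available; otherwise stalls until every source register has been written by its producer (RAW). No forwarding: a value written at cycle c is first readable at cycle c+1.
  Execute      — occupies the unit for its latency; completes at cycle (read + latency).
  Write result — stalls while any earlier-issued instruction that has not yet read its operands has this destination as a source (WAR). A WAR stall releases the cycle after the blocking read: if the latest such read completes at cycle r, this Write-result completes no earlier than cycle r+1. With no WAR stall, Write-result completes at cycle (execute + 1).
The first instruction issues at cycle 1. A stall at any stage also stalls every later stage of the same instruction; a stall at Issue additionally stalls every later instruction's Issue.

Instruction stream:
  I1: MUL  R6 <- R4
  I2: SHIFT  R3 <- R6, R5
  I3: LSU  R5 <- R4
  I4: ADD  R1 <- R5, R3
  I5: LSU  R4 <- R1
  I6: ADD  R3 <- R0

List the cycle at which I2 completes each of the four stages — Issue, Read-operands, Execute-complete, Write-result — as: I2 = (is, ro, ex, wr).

1) issue 1, read 2, done 8, write 9
2) issue 2, read 10, done 11, write 12  <RAW R6: wait I1 write@9>
3) issue 3, read 4, done 5, write 11  <WAR R5: wait I2 read@10>
4) issue 4, read 13, done 15, write 16  <RAW R3: wait I2 write@12>
5) issue 12, read 17, done 18, write 19  <struct: LSU busy until I3 writes@11 / RAW R1: wait I4 write@16>
6) issue 17, read 18, done 20, write 21  <struct: ADD busy until I4 writes@16>

I2 = (2, 10, 11, 12)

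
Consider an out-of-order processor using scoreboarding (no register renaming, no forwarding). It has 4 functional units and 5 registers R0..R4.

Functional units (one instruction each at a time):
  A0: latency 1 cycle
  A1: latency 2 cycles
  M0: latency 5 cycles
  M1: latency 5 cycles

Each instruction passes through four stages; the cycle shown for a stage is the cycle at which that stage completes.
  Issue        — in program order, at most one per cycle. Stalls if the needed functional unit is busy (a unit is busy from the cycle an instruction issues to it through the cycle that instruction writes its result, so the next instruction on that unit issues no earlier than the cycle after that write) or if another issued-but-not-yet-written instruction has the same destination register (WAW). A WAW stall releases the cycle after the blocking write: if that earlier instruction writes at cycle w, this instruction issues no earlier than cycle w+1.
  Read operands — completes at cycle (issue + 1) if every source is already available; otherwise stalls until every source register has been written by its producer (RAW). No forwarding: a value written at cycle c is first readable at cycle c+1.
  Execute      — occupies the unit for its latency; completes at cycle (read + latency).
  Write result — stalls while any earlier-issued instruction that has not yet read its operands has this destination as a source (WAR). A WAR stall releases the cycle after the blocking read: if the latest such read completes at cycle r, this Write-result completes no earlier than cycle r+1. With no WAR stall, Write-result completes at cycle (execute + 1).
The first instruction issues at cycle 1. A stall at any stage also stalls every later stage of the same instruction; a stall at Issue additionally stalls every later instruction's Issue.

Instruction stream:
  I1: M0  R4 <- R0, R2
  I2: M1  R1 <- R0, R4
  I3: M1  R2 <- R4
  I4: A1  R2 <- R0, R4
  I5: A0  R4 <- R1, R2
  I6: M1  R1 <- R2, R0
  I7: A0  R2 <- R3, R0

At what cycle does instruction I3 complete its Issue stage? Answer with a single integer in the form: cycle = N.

c1: I1 issues→M0
c2: I1 reads | I2 issues→M1
c7: I1 exec-done
c8: I1 writes R4
c9: I2 reads
c14: I2 exec-done
c15: I2 writes R1
c16: I3 issues→M1
c17: I3 reads
c22: I3 exec-done
c23: I3 writes R2
c24: I4 issues→A1
c25: I4 reads | I5 issues→A0
c26: I6 issues→M1
c27: I4 exec-done
c28: I4 writes R2
c29: I5 reads | I6 reads
c30: I5 exec-done
c31: I5 writes R4
c32: I7 issues→A0
c33: I7 reads
c34: I6 exec-done | I7 exec-done
c35: I6 writes R1 | I7 writes R2

cycle = 16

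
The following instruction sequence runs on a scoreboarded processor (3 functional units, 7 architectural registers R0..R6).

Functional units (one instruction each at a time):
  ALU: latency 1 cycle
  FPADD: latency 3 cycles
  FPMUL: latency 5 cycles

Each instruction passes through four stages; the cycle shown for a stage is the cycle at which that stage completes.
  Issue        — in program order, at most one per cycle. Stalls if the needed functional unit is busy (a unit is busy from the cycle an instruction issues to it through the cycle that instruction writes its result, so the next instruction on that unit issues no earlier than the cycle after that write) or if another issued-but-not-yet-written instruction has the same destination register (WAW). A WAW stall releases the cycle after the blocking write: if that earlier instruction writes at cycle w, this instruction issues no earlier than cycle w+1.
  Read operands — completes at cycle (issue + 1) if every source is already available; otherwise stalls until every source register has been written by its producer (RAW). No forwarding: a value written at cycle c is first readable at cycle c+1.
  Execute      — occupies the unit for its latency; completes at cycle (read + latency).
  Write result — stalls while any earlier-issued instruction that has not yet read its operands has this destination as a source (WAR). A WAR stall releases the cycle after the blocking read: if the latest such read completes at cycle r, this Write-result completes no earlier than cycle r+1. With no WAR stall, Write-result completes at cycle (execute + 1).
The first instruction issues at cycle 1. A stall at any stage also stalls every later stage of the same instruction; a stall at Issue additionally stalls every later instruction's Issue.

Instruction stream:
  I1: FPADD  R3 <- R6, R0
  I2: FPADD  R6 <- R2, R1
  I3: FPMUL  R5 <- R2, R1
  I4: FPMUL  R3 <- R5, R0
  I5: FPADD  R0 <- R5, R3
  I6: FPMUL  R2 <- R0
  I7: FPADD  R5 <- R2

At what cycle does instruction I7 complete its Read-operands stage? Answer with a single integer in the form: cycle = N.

cycle = 36

t=1  I1→FPADD
t=2  I1 RO
t=5  I1 EX
t=6  I1 WR R3
t=7  I2→FPADD
t=8  I2 RO, I3→FPMUL
t=9  I3 RO
t=11  I2 EX
t=12  I2 WR R6
t=14  I3 EX
t=15  I3 WR R5
t=16  I4→FPMUL
t=17  I4 RO, I5→FPADD
t=22  I4 EX
t=23  I4 WR R3
t=24  I5 RO, I6→FPMUL
t=27  I5 EX
t=28  I5 WR R0
t=29  I6 RO, I7→FPADD
t=34  I6 EX
t=35  I6 WR R2
t=36  I7 RO
t=39  I7 EX
t=40  I7 WR R5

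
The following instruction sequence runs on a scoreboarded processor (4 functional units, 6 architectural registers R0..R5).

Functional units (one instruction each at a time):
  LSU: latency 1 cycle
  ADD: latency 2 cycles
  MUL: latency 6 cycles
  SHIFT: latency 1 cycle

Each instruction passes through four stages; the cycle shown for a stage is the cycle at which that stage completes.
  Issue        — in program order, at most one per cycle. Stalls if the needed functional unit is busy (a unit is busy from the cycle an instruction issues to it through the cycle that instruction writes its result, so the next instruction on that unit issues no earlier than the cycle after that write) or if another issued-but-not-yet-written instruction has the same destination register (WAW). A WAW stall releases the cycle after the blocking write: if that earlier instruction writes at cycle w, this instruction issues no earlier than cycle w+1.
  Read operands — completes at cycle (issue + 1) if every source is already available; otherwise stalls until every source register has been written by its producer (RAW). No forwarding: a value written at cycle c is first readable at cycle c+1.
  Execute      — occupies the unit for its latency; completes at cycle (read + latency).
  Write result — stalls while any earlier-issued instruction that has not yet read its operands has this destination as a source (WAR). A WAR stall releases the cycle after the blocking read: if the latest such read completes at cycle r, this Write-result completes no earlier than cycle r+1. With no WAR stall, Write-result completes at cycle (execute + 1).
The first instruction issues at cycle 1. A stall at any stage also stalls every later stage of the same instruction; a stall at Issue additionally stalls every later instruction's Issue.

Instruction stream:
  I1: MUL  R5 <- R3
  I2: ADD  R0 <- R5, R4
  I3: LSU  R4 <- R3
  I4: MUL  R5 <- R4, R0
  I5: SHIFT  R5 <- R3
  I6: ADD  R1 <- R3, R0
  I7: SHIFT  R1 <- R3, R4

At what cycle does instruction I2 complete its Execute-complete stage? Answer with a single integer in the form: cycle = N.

cycle = 12

  I1 | 1 | 2 | 8 | 9
  I2 | 2 | 10 | 12 | 13   RAW R5: wait I1 write@9
  I3 | 3 | 4 | 5 | 11   WAR R4: wait I2 read@10
  I4 | 10 | 14 | 20 | 21   struct: MUL busy until I1 writes@9 · RAW R0: wait I2 write@13
  I5 | 22 | 23 | 24 | 25   WAW R5: wait I4 write@21
  I6 | 23 | 24 | 26 | 27
  I7 | 28 | 29 | 30 | 31   WAW R1: wait I6 write@27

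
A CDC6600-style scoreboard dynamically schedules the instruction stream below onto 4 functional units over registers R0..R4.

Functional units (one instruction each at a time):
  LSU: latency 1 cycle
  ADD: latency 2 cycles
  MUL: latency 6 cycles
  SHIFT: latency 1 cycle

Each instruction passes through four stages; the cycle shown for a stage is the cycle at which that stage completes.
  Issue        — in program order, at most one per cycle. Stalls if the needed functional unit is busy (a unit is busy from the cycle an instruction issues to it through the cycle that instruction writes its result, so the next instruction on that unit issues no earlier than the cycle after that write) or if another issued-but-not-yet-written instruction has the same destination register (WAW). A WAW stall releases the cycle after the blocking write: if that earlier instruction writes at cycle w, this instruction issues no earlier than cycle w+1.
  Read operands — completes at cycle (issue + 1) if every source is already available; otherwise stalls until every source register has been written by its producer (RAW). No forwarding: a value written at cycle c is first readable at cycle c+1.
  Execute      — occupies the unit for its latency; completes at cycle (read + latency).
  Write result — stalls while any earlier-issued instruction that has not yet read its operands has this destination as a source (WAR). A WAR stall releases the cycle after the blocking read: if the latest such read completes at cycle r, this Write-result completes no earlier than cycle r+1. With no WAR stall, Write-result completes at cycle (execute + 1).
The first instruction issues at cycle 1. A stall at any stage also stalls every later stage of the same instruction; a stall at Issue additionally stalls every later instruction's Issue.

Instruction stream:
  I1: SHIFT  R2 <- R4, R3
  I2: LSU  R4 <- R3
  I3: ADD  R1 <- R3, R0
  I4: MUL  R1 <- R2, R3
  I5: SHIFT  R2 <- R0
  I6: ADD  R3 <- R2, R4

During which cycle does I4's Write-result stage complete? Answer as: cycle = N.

cycle = 16

I1 -> (1, 2, 3, 4)
I2 -> (2, 3, 4, 5)
I3 -> (3, 4, 6, 7)
I4 -> (8, 9, 15, 16)  // WAW R1: wait I3 write@7
I5 -> (9, 10, 11, 12)
I6 -> (10, 13, 15, 16)  // RAW R2: wait I5 write@12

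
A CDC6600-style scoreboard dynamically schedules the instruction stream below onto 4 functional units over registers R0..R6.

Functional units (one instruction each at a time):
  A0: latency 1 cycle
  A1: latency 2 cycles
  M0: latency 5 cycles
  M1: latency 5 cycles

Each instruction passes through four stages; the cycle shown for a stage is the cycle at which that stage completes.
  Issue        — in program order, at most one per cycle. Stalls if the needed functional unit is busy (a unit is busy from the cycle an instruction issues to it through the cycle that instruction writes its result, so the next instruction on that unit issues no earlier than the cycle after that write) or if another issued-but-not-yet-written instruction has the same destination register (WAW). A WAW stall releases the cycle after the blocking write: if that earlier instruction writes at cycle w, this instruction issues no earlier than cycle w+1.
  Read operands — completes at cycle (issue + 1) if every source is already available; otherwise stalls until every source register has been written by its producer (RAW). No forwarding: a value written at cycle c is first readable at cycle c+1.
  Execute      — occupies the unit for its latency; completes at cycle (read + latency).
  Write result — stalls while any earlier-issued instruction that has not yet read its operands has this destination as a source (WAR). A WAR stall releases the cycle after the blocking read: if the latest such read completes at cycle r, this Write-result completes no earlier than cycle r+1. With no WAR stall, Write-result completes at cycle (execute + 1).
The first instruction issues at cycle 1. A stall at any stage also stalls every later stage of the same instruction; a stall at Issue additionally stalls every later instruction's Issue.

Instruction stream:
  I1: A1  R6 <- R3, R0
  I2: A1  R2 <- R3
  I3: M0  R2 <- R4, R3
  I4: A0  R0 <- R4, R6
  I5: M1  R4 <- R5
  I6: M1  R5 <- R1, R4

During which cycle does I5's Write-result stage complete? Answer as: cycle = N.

cycle = 20

I1 -> (1, 2, 4, 5)
I2 -> (6, 7, 9, 10)  // struct: A1 busy until I1 writes@5
I3 -> (11, 12, 17, 18)  // WAW R2: wait I2 write@10
I4 -> (12, 13, 14, 15)
I5 -> (13, 14, 19, 20)
I6 -> (21, 22, 27, 28)  // struct: M1 busy until I5 writes@20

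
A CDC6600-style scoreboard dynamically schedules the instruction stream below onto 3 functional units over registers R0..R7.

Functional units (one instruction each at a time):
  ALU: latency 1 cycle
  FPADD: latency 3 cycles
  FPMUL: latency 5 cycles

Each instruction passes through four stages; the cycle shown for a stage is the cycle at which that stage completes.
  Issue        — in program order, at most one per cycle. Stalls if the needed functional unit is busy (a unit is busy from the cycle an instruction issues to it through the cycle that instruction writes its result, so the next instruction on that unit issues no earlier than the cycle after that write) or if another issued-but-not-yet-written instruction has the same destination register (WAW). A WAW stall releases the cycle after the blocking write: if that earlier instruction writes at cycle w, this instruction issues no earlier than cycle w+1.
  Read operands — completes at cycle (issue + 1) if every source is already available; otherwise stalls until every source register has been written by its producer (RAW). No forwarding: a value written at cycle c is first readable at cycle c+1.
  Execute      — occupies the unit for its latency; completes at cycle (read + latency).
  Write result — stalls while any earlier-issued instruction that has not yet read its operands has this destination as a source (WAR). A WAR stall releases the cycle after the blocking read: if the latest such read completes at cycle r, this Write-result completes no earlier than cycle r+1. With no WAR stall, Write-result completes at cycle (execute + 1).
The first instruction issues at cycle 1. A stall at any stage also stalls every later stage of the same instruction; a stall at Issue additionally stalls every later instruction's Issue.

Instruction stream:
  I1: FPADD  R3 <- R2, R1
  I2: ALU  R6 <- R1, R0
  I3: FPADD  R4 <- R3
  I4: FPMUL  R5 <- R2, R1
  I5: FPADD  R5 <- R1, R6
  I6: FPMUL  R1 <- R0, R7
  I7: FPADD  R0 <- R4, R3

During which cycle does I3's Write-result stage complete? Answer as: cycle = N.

t=1  I1→FPADD
t=2  I1 RO; I2→ALU
t=3  I2 RO
t=4  I2 EX
t=5  I1 EX; I2 WR R6
t=6  I1 WR R3
t=7  I3→FPADD
t=8  I3 RO; I4→FPMUL
t=9  I4 RO
t=11  I3 EX
t=12  I3 WR R4
t=14  I4 EX
t=15  I4 WR R5
t=16  I5→FPADD
t=17  I5 RO; I6→FPMUL
t=18  I6 RO
t=20  I5 EX
t=21  I5 WR R5
t=22  I7→FPADD
t=23  I6 EX; I7 RO
t=24  I6 WR R1
t=26  I7 EX
t=27  I7 WR R0

cycle = 12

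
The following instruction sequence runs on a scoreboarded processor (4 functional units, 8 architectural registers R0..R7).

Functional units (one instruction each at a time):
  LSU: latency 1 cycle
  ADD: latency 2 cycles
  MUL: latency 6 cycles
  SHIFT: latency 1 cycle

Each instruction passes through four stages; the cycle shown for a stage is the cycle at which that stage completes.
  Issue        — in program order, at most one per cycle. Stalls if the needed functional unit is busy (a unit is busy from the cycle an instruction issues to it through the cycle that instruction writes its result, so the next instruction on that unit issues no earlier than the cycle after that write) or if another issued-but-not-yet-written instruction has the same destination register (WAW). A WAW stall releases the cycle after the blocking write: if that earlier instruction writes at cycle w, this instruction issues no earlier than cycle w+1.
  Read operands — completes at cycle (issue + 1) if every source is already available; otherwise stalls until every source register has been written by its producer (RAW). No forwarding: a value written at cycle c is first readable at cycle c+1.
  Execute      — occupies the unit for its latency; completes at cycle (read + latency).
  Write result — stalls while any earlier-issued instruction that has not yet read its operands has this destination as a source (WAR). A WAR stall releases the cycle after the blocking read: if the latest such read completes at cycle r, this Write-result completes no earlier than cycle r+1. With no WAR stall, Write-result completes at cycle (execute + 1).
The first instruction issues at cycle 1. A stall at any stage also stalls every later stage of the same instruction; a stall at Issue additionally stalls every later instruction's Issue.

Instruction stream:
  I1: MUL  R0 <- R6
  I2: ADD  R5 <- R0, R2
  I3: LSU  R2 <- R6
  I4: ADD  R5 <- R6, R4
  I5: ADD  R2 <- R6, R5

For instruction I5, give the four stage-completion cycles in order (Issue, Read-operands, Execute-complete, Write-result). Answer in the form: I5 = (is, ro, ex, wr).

I5 = (19, 20, 22, 23)

I1: IS=1 RO=2 EX=8 WR=9
I2: IS=2 RO=10 EX=12 WR=13  [RAW R0: wait I1 write@9]
I3: IS=3 RO=4 EX=5 WR=11  [WAR R2: wait I2 read@10]
I4: IS=14 RO=15 EX=17 WR=18  [struct: ADD busy until I2 writes@13]
I5: IS=19 RO=20 EX=22 WR=23  [struct: ADD busy until I4 writes@18]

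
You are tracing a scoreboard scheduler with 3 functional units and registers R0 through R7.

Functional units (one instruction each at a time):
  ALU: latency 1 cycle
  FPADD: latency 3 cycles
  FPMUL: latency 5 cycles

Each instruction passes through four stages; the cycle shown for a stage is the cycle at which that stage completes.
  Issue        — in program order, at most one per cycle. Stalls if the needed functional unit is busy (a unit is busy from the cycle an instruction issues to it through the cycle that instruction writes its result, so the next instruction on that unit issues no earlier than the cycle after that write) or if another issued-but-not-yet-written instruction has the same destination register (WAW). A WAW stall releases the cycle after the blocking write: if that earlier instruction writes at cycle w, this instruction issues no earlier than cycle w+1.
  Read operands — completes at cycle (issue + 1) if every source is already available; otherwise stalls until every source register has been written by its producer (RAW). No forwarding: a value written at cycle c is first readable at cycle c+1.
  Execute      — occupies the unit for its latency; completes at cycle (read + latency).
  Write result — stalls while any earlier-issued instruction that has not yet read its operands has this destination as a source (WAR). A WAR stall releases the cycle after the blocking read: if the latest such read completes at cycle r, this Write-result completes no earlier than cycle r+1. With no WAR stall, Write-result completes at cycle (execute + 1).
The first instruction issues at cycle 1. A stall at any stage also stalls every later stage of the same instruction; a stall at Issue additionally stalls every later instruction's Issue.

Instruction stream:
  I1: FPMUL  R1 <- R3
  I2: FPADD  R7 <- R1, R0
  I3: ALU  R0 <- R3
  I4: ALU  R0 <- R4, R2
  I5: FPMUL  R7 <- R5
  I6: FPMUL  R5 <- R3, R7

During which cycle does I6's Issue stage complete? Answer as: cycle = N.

  I1 | 1 | 2 | 7 | 8
  I2 | 2 | 9 | 12 | 13   RAW R1: wait I1 write@8
  I3 | 3 | 4 | 5 | 10   WAR R0: wait I2 read@9
  I4 | 11 | 12 | 13 | 14   struct: ALU busy until I3 writes@10
  I5 | 14 | 15 | 20 | 21   WAW R7: wait I2 write@13
  I6 | 22 | 23 | 28 | 29   struct: FPMUL busy until I5 writes@21

cycle = 22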